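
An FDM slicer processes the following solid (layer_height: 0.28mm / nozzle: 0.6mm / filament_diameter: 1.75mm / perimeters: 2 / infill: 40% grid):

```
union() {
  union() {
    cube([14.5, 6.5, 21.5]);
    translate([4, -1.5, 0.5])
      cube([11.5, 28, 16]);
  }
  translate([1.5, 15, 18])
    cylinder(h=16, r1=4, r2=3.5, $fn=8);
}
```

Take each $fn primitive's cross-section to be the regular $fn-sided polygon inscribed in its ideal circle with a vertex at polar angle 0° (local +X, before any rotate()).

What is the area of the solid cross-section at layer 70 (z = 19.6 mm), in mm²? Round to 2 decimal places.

At z = 19.6 mm: the cube (footprint 14.5×6.5) is included at this height (area 94.25 mm²); the cube at (4, -1.5) is not intersected at this z (z outside [0.5, 16.5]); Combining (union): only the 14.5×6.5 cube is present, so the union is just that shape — area = 94.25 mm²; the cone at (1.5, 15) (r1=4→r2=3.5) has section circumradius 3.950 here — a regular 8-gon (area = (8/2)·3.950²·sin(360°/8) = 44.13 mm²); Combining (union): the 2 present regions are separate (no shared area or edge), so areas and boundary lengths simply add and each stays a separate island — area = 138.38 mm². Overall, the cross-section has 2 separate islands. Net area = 138.38 mm².

138.38 mm²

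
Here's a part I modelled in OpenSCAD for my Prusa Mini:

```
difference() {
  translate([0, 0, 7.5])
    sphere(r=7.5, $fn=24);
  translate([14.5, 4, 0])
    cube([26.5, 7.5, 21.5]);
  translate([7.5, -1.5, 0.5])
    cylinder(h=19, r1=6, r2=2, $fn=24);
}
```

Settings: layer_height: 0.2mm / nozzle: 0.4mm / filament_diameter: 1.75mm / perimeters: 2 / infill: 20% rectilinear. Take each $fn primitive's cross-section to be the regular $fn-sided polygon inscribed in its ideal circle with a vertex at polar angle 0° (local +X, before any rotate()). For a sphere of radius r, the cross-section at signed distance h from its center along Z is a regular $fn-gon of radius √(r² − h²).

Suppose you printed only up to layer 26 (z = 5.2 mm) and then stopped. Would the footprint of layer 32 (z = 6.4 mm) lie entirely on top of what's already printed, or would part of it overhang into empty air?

Compare the two slices. At z = 5.2: the sphere: section is a regular 24-gon, circumradius = √(r²−h²) = √(7.5²−2.3²) = 7.139 (area = (24/2)·7.139²·sin(360°/24) = 158.27 mm²); the cube at (14.5, 4) is present — its section is the full 26.5×7.5 rectangle (area 198.75 mm²); the cone at (7.5, -1.5) (r1=6→r2=2) has section circumradius 5.011 here — a regular 24-gon (area = (24/2)·5.011²·sin(360°/24) = 77.97 mm²); Taking the first minus the rest: starting from the r=7.5 sphere (158.27 mm²), the 26.5×7.5 cube at (14.5, 4) misses the remaining region (no effect); the cone at (7.5, -1.5) partially overlaps it — only the 28.06 mm² overlap (of its 77.97 mm²) is removed, clipping the outline — area = 130.21 mm². At z = 6.4: the r=7.5 sphere contributes a regular 24-gon of circumradius √(7.5²−1.1²) = 7.419 (area = (24/2)·7.419²·sin(360°/24) = 170.94 mm²); the cube at (14.5, 4) is present — its section is the full 26.5×7.5 rectangle (area 198.75 mm²); the cone at (7.5, -1.5): at t=0.311 of its height the radius interpolates to r₁+(r₂−r₁)t = 4.758, giving a regular 24-gon of that circumradius (area = (24/2)·4.758²·sin(360°/24) = 70.31 mm²); After the difference (first − rest): starting from the r=7.5 sphere (170.94 mm²), the 26.5×7.5 cube at (14.5, 4) misses the remaining region (no effect); the cone at (7.5, -1.5) partially overlaps it — only the 27.90 mm² overlap (of its 70.31 mm²) is removed, clipping the outline — area = 143.04 mm². Checking containment: at z = 6.4 the cross-section extends beyond the z = 5.2 cross-section by about 12.83 mm².

part overhangs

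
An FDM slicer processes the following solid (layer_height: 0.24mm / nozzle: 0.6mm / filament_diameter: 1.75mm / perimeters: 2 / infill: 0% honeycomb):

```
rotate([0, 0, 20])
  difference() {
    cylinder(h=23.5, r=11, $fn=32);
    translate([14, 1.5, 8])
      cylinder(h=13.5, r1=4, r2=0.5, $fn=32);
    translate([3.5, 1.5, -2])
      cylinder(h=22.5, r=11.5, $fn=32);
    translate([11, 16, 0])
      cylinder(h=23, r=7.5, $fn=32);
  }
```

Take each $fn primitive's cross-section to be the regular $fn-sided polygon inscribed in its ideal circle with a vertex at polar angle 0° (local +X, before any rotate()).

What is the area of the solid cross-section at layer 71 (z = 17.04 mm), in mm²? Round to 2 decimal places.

At z = 17.04 mm: the r=11 cylinder contributes a regular 32-gon of circumradius 11 (area = (32/2)·11.000²·sin(360°/32) = 377.69 mm²); the cone at (14, 1.5) contributes a regular 32-gon of circumradius 1.656 (interpolated between r1=4 and r2=0.5 at t=0.670) (area = (32/2)·1.656²·sin(360°/32) = 8.56 mm²); the r=11.5 cylinder at (3.5, 1.5) contributes a regular 32-gon of circumradius 11.5 (area = (32/2)·11.500²·sin(360°/32) = 412.81 mm²); the r=7.5 cylinder at (11, 16) gives a regular 32-gon of circumradius 7.5 (constant along its height) (area = (32/2)·7.500²·sin(360°/32) = 175.58 mm²); Taking the first minus the rest: starting from the r=11 cylinder (377.69 mm²), the cone at (14, 1.5) misses the remaining region (no effect); the r=11.5 cylinder at (3.5, 1.5) partially overlaps it — only the 309.51 mm² overlap (of its 412.81 mm²) is removed, clipping the outline; the r=7.5 cylinder at (11, 16) misses the remaining region (no effect) — area = 68.19 mm²; (rotated 20° about Z; rotation is an isometry so areas/perimeters/island counts are preserved). Overall, the cross-section is a single solid region. Net area = 68.19 mm².

68.19 mm²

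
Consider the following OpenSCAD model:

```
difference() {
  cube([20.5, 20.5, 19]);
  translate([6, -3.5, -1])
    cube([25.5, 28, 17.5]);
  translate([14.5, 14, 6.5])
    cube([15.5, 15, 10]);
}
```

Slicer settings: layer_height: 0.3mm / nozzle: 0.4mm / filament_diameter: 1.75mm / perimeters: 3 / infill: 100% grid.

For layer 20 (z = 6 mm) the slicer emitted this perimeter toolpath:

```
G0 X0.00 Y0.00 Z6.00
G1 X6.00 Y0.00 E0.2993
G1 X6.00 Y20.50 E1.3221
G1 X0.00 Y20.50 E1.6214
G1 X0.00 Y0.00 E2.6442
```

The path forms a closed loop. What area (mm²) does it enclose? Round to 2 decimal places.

Apply the shoelace formula to the sequence of (X, Y) vertices; enclosed area = 123.00 mm².

123.00 mm²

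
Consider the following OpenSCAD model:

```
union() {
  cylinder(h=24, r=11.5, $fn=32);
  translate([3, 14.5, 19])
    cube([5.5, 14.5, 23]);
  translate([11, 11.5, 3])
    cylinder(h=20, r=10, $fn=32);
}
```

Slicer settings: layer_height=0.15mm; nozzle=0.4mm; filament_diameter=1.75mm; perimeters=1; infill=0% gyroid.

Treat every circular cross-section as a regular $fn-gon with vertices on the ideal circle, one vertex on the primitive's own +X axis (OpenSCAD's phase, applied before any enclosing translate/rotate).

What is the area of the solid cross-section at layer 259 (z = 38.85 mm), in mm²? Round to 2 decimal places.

79.75 mm²

At z = 38.85 mm: the cylinder is absent (z outside [0, 24]); the cube at (3, 14.5) (footprint 5.5×14.5) is included at this height (area 79.75 mm²); the cylinder at (11, 11.5) is not intersected at this z (z outside [3, 23]); Taking the union: only the 5.5×14.5 cube at (3, 14.5) is present, so the union is just that shape — area = 79.75 mm². Overall, the cross-section is a single solid region. Net area = 79.75 mm².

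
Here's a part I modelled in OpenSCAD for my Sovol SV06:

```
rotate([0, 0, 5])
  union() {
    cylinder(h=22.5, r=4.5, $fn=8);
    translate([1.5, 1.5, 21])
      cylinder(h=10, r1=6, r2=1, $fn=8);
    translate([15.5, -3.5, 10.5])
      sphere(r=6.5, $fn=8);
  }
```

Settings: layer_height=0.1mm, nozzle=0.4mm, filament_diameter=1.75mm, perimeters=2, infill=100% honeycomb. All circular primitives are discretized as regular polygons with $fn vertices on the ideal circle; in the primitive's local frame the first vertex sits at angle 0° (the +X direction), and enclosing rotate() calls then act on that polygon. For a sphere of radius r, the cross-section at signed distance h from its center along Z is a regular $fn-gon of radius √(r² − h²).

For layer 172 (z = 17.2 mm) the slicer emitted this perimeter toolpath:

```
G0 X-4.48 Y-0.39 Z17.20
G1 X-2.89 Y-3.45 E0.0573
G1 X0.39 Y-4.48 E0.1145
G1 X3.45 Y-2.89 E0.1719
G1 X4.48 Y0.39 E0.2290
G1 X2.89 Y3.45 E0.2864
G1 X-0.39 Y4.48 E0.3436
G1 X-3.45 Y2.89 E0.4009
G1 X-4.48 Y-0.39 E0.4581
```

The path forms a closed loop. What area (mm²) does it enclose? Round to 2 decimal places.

57.24 mm²

Apply the shoelace formula to the sequence of (X, Y) vertices; enclosed area = 57.24 mm².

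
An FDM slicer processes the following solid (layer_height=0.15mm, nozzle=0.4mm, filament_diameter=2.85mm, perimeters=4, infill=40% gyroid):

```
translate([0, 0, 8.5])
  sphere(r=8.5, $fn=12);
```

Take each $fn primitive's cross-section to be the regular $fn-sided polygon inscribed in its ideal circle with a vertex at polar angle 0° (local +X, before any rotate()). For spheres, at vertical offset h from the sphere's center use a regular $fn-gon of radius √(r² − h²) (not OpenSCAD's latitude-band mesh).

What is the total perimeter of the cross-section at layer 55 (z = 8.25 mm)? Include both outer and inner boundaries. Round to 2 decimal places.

52.78 mm

At z = 8.25 mm: the r=8.5 sphere contributes a regular 12-gon of circumradius √(8.5²−0.25²) = 8.496 (perimeter = 2·12·8.496·sin(180°/12) = 52.78 mm). Overall, the cross-section is a single solid region. Total boundary length (outer) = 52.78 mm.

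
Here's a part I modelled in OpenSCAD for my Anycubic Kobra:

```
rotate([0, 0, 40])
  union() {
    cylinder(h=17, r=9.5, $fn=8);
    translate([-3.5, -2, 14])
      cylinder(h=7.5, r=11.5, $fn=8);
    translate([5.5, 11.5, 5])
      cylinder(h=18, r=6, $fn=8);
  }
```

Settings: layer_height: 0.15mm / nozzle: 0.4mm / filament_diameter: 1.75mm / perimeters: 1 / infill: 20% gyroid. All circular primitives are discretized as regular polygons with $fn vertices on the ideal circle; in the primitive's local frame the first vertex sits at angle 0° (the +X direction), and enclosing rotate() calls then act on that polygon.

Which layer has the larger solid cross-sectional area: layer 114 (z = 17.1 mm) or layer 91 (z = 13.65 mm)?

layer 114 (z = 17.1 mm)

Layer 114 (z = 17.1): the cylinder is not intersected at this z (z outside [0, 17]); the r=11.5 cylinder at (-3.5, -2) gives a regular 8-gon of circumradius 11.5 (constant along its height) (area = (8/2)·11.500²·sin(360°/8) = 374.06 mm²); the r=6 cylinder at (5.5, 11.5) gives a regular 8-gon of circumradius 6 (constant along its height) (area = (8/2)·6.000²·sin(360°/8) = 101.82 mm²); Taking the union: the regions partially overlap — summed areas 475.88 mm² minus the doubly-counted overlap 0.96 mm² gives 474.93 mm² — area = 474.93 mm²; (whole slice rotated 40° about Z — lengths, areas and connectivity unchanged). So its area = 474.93 mm². Layer 91 (z = 13.65): the r=9.5 cylinder gives a regular 8-gon of circumradius 9.5 (constant along its height) (area = (8/2)·9.500²·sin(360°/8) = 255.27 mm²); the cylinder at (-3.5, -2) does not reach this height (z outside [14, 21.5]); the r=6 cylinder at (5.5, 11.5) contributes a regular 8-gon of circumradius 6 (area = (8/2)·6.000²·sin(360°/8) = 101.82 mm²); Combining (union): the regions partially overlap — summed areas 357.09 mm² minus the doubly-counted overlap 9.62 mm² gives 347.47 mm² — area = 347.47 mm²; (whole slice rotated 40° about Z — lengths, areas and connectivity unchanged). So its area = 347.47 mm². Layer 114 is larger (474.93 vs 347.47 mm²).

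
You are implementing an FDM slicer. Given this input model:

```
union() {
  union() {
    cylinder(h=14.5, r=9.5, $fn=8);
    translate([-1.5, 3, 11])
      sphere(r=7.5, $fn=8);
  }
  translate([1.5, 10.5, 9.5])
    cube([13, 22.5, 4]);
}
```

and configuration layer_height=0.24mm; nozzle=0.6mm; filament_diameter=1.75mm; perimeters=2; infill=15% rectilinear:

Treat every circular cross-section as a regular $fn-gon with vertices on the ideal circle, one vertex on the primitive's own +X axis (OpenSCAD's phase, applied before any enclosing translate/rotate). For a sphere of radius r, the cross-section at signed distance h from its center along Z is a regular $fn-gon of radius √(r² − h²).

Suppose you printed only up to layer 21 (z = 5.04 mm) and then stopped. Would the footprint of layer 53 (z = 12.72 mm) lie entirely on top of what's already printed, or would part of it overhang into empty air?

part overhangs

Compare the two slices. At z = 5.04: the cylinder: section is a regular 8-gon, circumradius r=9.5 (area = (8/2)·9.500²·sin(360°/8) = 255.27 mm²); the sphere at (-1.5, 3): section is a regular 8-gon, circumradius = √(r²−h²) = √(7.5²−5.96²) = 4.553 (area = (8/2)·4.553²·sin(360°/8) = 58.63 mm²); Taking the union: the r=7.5 sphere at (-1.5, 3) lies entirely inside the r=9.5 cylinder, so the union is just the r=9.5 cylinder — area = 255.27 mm²; the cube at (1.5, 10.5) is absent (z outside [9.5, 13.5]); Combining (union): only that combined region is present, so the union is just that shape — area = 255.27 mm². At z = 12.72: the r=9.5 cylinder gives a regular 8-gon of circumradius 9.5 (constant along its height) (area = (8/2)·9.500²·sin(360°/8) = 255.27 mm²); the sphere at (-1.5, 3): section is a regular 8-gon, circumradius = √(r²−h²) = √(7.5²−1.72²) = 7.300 (area = (8/2)·7.300²·sin(360°/8) = 150.73 mm²); Combining (union): the regions partially overlap — summed areas 406.00 mm² minus the doubly-counted overlap 138.90 mm² gives 267.09 mm² — area = 267.09 mm²; the 13×22.5 cube at (1.5, 10.5) contributes its full rectangle (area 292.50 mm²); Taking the union: the 2 present regions are separate (no shared area or edge), so areas and boundary lengths simply add and each stays a separate island — area = 559.59 mm². Checking containment: at z = 12.72 the cross-section extends beyond the z = 5.04 cross-section by about 304.33 mm².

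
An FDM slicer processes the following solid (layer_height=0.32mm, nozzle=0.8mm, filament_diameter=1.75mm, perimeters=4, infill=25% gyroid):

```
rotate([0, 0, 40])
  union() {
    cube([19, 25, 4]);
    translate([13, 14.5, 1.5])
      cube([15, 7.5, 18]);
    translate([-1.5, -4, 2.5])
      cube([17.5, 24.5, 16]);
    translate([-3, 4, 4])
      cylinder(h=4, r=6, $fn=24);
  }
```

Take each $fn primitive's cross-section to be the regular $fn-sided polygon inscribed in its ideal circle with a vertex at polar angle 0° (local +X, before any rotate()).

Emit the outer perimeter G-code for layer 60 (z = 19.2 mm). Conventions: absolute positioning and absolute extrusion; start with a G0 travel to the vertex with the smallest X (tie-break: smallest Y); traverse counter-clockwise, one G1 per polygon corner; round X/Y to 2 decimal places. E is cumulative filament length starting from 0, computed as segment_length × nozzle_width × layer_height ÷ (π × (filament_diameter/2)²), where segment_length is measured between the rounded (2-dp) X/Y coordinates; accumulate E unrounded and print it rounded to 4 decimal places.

G0 X-4.18 Y25.21 Z19.20
G1 X0.64 Y19.46 E0.7986
G1 X12.13 Y29.11 E2.3956
G1 X7.31 Y34.85 E3.1933
G1 X-4.18 Y25.21 E4.7896

At z = 19.2 mm: the cube is not intersected at this z (z outside [0, 4]); the cube at (13, 14.5) (footprint 15×7.5) is included at this height; the cube at (-1.5, -4) is absent (z outside [2.5, 18.5]); the cylinder at (-3, 4) is not intersected at this z (z outside [4, 8]); Combining (union): only the 15×7.5 cube at (13, 14.5) is present, so the union is just that shape — 1 connected region; (whole slice rotated 40° about Z — lengths, areas and connectivity unchanged). The outline is a single polygon with 4 vertices. Extrusion per mm of travel: 0.8 × 0.32 / (π × 0.875²) = 0.106432. Accumulating E over each segment gives final E = 4.7896.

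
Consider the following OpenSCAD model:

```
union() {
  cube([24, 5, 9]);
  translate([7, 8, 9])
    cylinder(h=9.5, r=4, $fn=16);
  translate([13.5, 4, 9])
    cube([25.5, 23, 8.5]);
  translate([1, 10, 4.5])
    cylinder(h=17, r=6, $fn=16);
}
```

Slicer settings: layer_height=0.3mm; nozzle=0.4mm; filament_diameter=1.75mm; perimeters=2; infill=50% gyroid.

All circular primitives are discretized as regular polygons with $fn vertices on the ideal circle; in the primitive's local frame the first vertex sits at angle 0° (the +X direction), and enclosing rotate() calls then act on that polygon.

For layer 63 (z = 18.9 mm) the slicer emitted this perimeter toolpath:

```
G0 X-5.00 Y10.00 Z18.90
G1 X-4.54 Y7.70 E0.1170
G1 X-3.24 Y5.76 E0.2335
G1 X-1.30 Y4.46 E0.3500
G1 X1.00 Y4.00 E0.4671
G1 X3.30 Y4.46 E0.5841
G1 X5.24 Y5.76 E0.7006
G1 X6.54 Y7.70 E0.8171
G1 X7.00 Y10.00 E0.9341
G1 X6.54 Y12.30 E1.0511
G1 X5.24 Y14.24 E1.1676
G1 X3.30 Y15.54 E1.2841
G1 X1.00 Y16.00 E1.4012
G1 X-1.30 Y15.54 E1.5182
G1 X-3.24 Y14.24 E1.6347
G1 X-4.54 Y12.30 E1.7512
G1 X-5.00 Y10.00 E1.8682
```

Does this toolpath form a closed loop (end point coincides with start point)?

Start point (G0): (-5.00, 10.00). End point (last G1): the path returns to the start — closed.

yes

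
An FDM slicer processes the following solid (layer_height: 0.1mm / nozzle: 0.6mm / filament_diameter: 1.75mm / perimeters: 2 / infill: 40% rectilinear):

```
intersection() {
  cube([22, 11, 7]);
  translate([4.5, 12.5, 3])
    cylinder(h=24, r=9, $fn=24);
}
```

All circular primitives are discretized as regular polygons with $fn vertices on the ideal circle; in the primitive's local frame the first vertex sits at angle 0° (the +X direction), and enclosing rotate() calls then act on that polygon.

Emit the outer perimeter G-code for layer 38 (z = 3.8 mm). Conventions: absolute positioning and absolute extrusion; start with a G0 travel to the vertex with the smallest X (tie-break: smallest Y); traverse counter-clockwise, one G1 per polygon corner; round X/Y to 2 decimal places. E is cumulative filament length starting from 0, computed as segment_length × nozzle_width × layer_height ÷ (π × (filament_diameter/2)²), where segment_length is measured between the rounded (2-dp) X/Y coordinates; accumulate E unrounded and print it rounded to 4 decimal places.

G0 X0.00 Y4.71 Z3.80
G1 X2.17 Y3.81 E0.0586
G1 X4.50 Y3.50 E0.1172
G1 X6.83 Y3.81 E0.1759
G1 X9.00 Y4.71 E0.2345
G1 X10.86 Y6.14 E0.2930
G1 X12.29 Y8.00 E0.3515
G1 X13.19 Y10.17 E0.4101
G1 X13.30 Y11.00 E0.4310
G1 X0.00 Y11.00 E0.7628
G1 X0.00 Y4.71 E0.9197

At z = 3.8 mm: the cube (footprint 22×11) is included at this height; the r=9 cylinder at (4.5, 12.5) contributes a regular 24-gon of circumradius 9; Taking the intersection: the r=9 cylinder at (4.5, 12.5) partially overlaps the 22×11 cube; clipping to the common part keeps 81.29 mm² — 1 connected region. The outline is a single polygon with 10 vertices. Extrusion per mm of travel: 0.6 × 0.1 / (π × 0.875²) = 0.024945. Accumulating E over each segment gives final E = 0.9197.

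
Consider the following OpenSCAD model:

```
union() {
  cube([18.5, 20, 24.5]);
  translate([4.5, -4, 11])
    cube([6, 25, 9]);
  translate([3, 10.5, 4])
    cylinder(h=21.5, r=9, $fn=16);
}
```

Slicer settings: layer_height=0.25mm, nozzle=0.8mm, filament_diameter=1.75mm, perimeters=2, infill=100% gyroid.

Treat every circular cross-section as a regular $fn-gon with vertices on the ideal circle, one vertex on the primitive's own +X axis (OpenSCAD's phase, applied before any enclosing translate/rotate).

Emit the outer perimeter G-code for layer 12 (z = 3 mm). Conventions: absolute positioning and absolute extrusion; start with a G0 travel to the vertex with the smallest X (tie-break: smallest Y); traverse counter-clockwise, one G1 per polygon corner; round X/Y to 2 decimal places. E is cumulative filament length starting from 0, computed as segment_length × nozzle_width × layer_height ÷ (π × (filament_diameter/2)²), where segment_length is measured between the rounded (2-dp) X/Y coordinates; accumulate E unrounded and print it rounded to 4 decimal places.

G0 X0.00 Y0.00 Z3.00
G1 X18.50 Y0.00 E1.5383
G1 X18.50 Y20.00 E3.2013
G1 X0.00 Y20.00 E4.7396
G1 X0.00 Y0.00 E6.4026

At z = 3 mm: the cube is present — its section is the full 18.5×20 rectangle; the cube at (4.5, -4) does not reach this height (z outside [11, 20]); the cylinder at (3, 10.5) is not intersected at this z (z outside [4, 25.5]); Merging all regions: only the 18.5×20 cube is present, so the union is just that shape — 1 connected region. The outline is a single polygon with 4 vertices. Extrusion per mm of travel: 0.8 × 0.25 / (π × 0.875²) = 0.083150. Accumulating E over each segment gives final E = 6.4026.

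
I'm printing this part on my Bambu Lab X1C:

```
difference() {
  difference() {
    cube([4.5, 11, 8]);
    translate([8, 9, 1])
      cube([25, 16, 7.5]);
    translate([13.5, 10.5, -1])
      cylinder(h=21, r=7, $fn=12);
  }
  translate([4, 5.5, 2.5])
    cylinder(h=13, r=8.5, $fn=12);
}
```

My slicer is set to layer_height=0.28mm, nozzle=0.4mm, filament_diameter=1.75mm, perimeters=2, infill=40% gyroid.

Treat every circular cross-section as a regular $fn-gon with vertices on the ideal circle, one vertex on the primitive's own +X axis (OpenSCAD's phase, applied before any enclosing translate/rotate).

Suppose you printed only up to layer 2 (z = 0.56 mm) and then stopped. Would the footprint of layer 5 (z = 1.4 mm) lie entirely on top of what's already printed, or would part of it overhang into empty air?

Compare the two slices. At z = 0.56: the cube is present — its section is the full 4.5×11 rectangle (area 49.50 mm²); the cube at (8, 9) does not reach this height (z outside [1, 8.5]); the cylinder at (13.5, 10.5): section is a regular 12-gon, circumradius r=7 (area = (12/2)·7.000²·sin(360°/12) = 147.00 mm²); After the difference (first − rest): starting from the 4.5×11 cube (49.50 mm²), the r=7 cylinder at (13.5, 10.5) misses the remaining region (no effect) — area = 49.50 mm²; the cylinder at (4, 5.5) is absent (z outside [2.5, 15.5]); Taking the first minus the rest: none of the subtracted shapes is present at this height, so that combined region is unchanged — area = 49.50 mm². At z = 1.4: the 4.5×11 cube contributes its full rectangle (area 49.50 mm²); the cube at (8, 9) (footprint 25×16) is included at this height (area 400.00 mm²); the cylinder at (13.5, 10.5): section is a regular 12-gon, circumradius r=7 (area = (12/2)·7.000²·sin(360°/12) = 147.00 mm²); Taking the first minus the rest: starting from the 4.5×11 cube (49.50 mm²), the 25×16 cube at (8, 9) misses the remaining region (no effect); the r=7 cylinder at (13.5, 10.5) misses the remaining region (no effect) — area = 49.50 mm²; the cylinder at (4, 5.5) does not reach this height (z outside [2.5, 15.5]); Subtracting the remaining from the first: none of the subtracted shapes is present at this height, so that combined region is unchanged — area = 49.50 mm². Checking containment: the cross-section at z = 1.4 is a subset of the cross-section at z = 0.56.

entirely on top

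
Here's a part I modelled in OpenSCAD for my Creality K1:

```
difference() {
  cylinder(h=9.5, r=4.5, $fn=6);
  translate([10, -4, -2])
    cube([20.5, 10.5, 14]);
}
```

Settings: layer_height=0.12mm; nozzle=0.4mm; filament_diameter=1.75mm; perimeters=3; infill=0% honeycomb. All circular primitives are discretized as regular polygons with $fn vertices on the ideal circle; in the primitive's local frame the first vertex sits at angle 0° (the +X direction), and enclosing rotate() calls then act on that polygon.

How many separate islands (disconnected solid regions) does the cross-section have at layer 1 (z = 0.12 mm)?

1

At z = 0.12 mm: the r=4.5 cylinder gives a regular 6-gon of circumradius 4.5 (constant along its height); the cube at (10, -4) (footprint 20.5×10.5) is included at this height; Subtracting the remaining from the first: starting from the r=4.5 cylinder, the 20.5×10.5 cube at (10, -4) misses the remaining region (no effect) — 1 connected region. Overall, the cross-section is a single solid region. Island count = 1.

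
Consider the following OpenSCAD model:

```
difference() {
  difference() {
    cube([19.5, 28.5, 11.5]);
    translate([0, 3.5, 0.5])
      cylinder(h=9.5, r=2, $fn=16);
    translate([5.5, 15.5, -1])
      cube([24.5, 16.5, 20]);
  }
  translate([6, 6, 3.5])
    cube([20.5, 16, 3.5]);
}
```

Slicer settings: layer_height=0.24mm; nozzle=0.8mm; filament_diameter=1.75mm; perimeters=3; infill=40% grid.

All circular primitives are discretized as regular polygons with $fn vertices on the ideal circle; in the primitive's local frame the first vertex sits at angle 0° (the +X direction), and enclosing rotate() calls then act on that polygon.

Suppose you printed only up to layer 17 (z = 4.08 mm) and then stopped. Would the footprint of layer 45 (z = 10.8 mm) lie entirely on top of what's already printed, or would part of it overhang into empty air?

part overhangs

Compare the two slices. At z = 4.08: the cube (footprint 19.5×28.5) is included at this height (area 555.75 mm²); the r=2 cylinder at (0, 3.5) contributes a regular 16-gon of circumradius 2 (area = (16/2)·2.000²·sin(360°/16) = 12.25 mm²); the 24.5×16.5 cube at (5.5, 15.5) contributes its full rectangle (area 404.25 mm²); Taking the first minus the rest: starting from the 19.5×28.5 cube (555.75 mm²), the r=2 cylinder at (0, 3.5) partially overlaps it — only the 6.12 mm² overlap (of its 12.25 mm²) is removed, clipping the outline; the 24.5×16.5 cube at (5.5, 15.5) partially overlaps it — only the 182.00 mm² overlap (of its 404.25 mm²) is removed, clipping the outline — area = 367.63 mm²; the cube at (6, 6) is present — its section is the full 20.5×16 rectangle (area 328.00 mm²); Taking the first minus the rest: starting from that combined region (367.63 mm²), the 20.5×16 cube at (6, 6) partially overlaps it — only the 128.25 mm² overlap (of its 328.00 mm²) is removed, clipping the outline — area = 239.38 mm². At z = 10.8: the cube is present — its section is the full 19.5×28.5 rectangle (area 555.75 mm²); the cylinder at (0, 3.5) is absent (z outside [0.5, 10]); the 24.5×16.5 cube at (5.5, 15.5) contributes its full rectangle (area 404.25 mm²); Subtracting the remaining from the first: starting from the 19.5×28.5 cube (555.75 mm²), the 24.5×16.5 cube at (5.5, 15.5) partially overlaps it — only the 182.00 mm² overlap (of its 404.25 mm²) is removed, clipping the outline — area = 373.75 mm²; the cube at (6, 6) is absent (z outside [3.5, 7]); Subtracting the remaining from the first: none of the subtracted shapes is present at this height, so that combined region is unchanged — area = 373.75 mm². Checking containment: at z = 10.8 the cross-section extends beyond the z = 4.08 cross-section by about 134.37 mm².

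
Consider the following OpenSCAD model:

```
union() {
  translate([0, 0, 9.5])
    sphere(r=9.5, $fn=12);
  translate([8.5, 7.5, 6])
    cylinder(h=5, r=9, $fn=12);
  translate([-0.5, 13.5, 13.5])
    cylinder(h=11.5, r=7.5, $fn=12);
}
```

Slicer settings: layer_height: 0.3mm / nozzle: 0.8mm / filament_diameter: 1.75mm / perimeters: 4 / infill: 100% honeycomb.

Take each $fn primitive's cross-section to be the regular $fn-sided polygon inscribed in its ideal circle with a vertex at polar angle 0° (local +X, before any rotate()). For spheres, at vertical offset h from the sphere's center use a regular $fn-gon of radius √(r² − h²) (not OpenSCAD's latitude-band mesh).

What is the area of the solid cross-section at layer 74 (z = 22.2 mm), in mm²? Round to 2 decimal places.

At z = 22.2 mm: the sphere is absent (|z−center|=12.700 > r=9.5); the cylinder at (8.5, 7.5) is not intersected at this z (z outside [6, 11]); the r=7.5 cylinder at (-0.5, 13.5) contributes a regular 12-gon of circumradius 7.5 (area = (12/2)·7.500²·sin(360°/12) = 168.75 mm²); Merging all regions: only the r=7.5 cylinder at (-0.5, 13.5) is present, so the union is just that shape — area = 168.75 mm². Overall, the cross-section is a single solid region. Net area = 168.75 mm².

168.75 mm²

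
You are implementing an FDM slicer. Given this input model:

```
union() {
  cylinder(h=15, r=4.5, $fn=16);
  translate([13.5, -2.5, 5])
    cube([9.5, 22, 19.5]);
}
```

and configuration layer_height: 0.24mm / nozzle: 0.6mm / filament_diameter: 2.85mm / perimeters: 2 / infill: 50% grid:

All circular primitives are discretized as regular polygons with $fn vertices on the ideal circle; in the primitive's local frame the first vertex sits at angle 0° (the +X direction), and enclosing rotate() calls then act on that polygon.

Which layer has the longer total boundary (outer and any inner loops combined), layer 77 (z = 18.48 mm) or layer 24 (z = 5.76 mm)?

Layer 77 (z = 18.48): the cylinder is not intersected at this z (z outside [0, 15]); the cube at (13.5, -2.5) (footprint 9.5×22) is included at this height (perimeter 63.00 mm); Taking the union: only the 9.5×22 cube at (13.5, -2.5) is present, so the union is just that shape — boundary = 63.00 mm. So its perimeter = 63.00 mm. Layer 24 (z = 5.76): the cylinder: section is a regular 16-gon, circumradius r=4.5 (perimeter = 2·16·4.500·sin(180°/16) = 28.09 mm); the cube at (13.5, -2.5) (footprint 9.5×22) is included at this height (perimeter 63.00 mm); Taking the union: the 2 present regions are separate (no shared area or edge), so areas and boundary lengths simply add and each stays a separate island — boundary = 91.09 mm. So its perimeter = 91.09 mm. Layer 24 is larger (91.09 vs 63.00 mm).

layer 24 (z = 5.76 mm)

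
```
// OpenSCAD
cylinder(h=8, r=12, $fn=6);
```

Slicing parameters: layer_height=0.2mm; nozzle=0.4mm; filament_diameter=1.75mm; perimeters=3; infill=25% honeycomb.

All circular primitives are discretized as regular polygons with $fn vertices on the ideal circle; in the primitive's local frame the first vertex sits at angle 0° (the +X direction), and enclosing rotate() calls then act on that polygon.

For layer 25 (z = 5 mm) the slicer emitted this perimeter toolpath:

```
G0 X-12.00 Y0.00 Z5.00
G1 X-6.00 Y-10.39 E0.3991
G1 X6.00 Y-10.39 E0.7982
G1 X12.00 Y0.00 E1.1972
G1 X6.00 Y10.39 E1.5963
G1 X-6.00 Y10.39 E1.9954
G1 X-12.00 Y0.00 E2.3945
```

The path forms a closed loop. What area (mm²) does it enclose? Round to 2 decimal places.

Apply the shoelace formula to the sequence of (X, Y) vertices; enclosed area = 374.04 mm².

374.04 mm²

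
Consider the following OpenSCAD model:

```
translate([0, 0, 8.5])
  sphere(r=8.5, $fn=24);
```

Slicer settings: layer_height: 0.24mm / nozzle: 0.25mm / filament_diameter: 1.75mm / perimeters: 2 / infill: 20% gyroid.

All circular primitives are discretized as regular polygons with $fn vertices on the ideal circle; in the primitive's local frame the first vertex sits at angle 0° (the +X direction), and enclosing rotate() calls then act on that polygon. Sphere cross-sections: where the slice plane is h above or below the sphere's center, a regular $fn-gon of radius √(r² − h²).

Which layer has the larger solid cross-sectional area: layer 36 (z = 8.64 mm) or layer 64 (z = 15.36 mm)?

Layer 36 (z = 8.64): the r=8.5 sphere slices to a regular 24-gon of circumradius 8.499 (√(r²−h²) with h=0.14 from center) (area = (24/2)·8.499²·sin(360°/24) = 224.34 mm²). So its area = 224.34 mm². Layer 64 (z = 15.36): the r=8.5 sphere slices to a regular 24-gon of circumradius 5.019 (√(r²−h²) with h=6.86 from center) (area = (24/2)·5.019²·sin(360°/24) = 78.24 mm²). So its area = 78.24 mm². Layer 36 is larger (224.34 vs 78.24 mm²).

layer 36 (z = 8.64 mm)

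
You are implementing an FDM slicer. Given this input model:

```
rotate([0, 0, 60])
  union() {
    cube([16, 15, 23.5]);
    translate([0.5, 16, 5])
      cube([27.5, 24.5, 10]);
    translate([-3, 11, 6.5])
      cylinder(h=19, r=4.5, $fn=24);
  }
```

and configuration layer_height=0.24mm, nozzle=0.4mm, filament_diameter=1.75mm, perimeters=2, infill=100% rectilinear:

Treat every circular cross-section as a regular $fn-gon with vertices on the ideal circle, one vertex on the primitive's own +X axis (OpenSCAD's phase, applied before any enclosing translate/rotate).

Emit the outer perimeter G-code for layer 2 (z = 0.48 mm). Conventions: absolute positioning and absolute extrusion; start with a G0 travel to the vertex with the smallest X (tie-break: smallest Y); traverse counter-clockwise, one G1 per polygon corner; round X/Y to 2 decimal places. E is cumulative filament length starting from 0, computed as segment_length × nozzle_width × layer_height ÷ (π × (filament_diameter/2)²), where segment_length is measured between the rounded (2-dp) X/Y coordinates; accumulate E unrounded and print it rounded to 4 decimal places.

At z = 0.48 mm: the cube is present — its section is the full 16×15 rectangle; the cube at (0.5, 16) is not intersected at this z (z outside [5, 15]); the cylinder at (-3, 11) does not reach this height (z outside [6.5, 25.5]); Merging all regions: only the 16×15 cube is present, so the union is just that shape — 1 connected region; (whole slice rotated 60° about Z — lengths, areas and connectivity unchanged). The outline is a single polygon with 4 vertices. Extrusion per mm of travel: 0.4 × 0.24 / (π × 0.875²) = 0.039912. Accumulating E over each segment gives final E = 2.4748.

G0 X-12.99 Y7.50 Z0.48
G1 X0.00 Y0.00 E0.5987
G1 X8.00 Y13.86 E1.2374
G1 X-4.99 Y21.36 E1.8361
G1 X-12.99 Y7.50 E2.4748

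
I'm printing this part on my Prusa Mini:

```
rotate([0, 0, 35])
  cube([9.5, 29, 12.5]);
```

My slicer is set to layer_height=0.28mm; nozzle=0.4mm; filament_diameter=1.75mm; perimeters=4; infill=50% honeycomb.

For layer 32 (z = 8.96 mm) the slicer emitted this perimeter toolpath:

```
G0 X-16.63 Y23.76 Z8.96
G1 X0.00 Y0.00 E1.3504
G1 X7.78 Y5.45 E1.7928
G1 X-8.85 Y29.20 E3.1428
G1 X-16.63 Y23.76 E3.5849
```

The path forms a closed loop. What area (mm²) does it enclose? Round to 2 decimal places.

Apply the shoelace formula to the sequence of (X, Y) vertices; enclosed area = 275.36 mm².

275.36 mm²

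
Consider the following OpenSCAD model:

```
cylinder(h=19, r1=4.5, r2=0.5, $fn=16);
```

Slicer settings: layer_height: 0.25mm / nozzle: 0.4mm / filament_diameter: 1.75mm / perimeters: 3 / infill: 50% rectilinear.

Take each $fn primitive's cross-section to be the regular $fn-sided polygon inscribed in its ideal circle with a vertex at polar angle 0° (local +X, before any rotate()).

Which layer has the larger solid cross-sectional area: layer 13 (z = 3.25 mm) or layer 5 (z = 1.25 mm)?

layer 5 (z = 1.25 mm)

Layer 13 (z = 3.25): the cone: at t=0.171 of its height the radius interpolates to r₁+(r₂−r₁)t = 3.816, giving a regular 16-gon of that circumradius (area = (16/2)·3.816²·sin(360°/16) = 44.58 mm²). So its area = 44.58 mm². Layer 5 (z = 1.25): the cone (r1=4.5→r2=0.5) has section circumradius 4.237 here — a regular 16-gon (area = (16/2)·4.237²·sin(360°/16) = 54.96 mm²). So its area = 54.96 mm². Layer 5 is larger (54.96 vs 44.58 mm²).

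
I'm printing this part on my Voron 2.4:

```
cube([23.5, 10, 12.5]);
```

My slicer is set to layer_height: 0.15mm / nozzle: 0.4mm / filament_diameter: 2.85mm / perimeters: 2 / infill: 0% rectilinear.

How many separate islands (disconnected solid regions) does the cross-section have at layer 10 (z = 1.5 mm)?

1

At z = 1.5 mm: the 23.5×10 cube contributes its full rectangle. Overall, the cross-section is a single solid region. Island count = 1.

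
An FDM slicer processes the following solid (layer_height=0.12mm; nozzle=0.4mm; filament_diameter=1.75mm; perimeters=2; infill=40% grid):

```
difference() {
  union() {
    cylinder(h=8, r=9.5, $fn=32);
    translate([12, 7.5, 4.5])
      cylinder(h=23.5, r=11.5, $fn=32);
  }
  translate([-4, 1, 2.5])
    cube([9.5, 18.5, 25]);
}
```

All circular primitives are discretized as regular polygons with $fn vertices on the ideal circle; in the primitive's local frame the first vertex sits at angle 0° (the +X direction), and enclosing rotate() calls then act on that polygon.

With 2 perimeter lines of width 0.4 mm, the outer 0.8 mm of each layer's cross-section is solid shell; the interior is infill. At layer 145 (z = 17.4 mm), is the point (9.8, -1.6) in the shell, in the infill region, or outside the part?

infill

At z = 17.4 mm: the cylinder does not reach this height (z outside [0, 8]); the r=11.5 cylinder at (12, 7.5) contributes a regular 32-gon of circumradius 11.5; Taking the union: only the r=11.5 cylinder at (12, 7.5) is present, so the union is just that shape — 1 connected region; the cube at (-4, 1) is present — its section is the full 9.5×18.5 rectangle; After the difference (first − rest): starting from that combined region, the 9.5×18.5 cube at (-4, 1) partially overlaps it — only the 60.95 mm² overlap (of its 175.75 mm²) is removed, clipping the outline — 1 connected region. Overall, the cross-section is a single solid region. The nearest boundary edge runs (9.76, -3.78)→(7.60, -3.12); distance from the point to it = 2.10 mm. The point is inside the cross-section and 2.10 mm from the nearest boundary — more than the 0.8 mm shell width (2 × 0.4), so it's in the infill interior.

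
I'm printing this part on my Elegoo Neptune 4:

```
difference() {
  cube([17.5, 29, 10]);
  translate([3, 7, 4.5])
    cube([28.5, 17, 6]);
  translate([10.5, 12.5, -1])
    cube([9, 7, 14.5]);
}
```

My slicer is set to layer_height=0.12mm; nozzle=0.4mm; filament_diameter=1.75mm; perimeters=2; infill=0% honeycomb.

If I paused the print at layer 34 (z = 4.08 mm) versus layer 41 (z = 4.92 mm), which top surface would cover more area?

layer 34 (z = 4.08 mm)

Layer 34 (z = 4.08): the cube is present — its section is the full 17.5×29 rectangle (area 507.50 mm²); the cube at (3, 7) is not intersected at this z (z outside [4.5, 10.5]); the 9×7 cube at (10.5, 12.5) contributes its full rectangle (area 63.00 mm²); After the difference (first − rest): starting from the 17.5×29 cube (507.50 mm²), the 9×7 cube at (10.5, 12.5) partially overlaps it — only the 49.00 mm² overlap (of its 63.00 mm²) is removed, clipping the outline — area = 458.50 mm². So its area = 458.50 mm². Layer 41 (z = 4.92): the cube (footprint 17.5×29) is included at this height (area 507.50 mm²); the cube at (3, 7) (footprint 28.5×17) is included at this height (area 484.50 mm²); the cube at (10.5, 12.5) (footprint 9×7) is included at this height (area 63.00 mm²); Taking the first minus the rest: starting from the 17.5×29 cube (507.50 mm²), the 28.5×17 cube at (3, 7) partially overlaps it — only the 246.50 mm² overlap (of its 484.50 mm²) is removed, clipping the outline; the 9×7 cube at (10.5, 12.5) misses the remaining region (no effect) — area = 261.00 mm². So its area = 261.00 mm². Layer 34 is larger (458.50 vs 261.00 mm²).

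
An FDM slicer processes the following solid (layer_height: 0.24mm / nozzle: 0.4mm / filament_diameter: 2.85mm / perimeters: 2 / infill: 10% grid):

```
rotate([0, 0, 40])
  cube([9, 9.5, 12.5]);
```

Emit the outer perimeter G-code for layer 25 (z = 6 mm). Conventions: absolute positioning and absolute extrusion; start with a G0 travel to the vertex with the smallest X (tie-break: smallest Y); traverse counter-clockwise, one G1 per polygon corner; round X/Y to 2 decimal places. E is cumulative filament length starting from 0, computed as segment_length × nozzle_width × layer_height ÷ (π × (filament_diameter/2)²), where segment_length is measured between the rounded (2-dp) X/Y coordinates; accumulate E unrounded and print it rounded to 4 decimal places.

At z = 6 mm: the cube is present — its section is the full 9×9.5 rectangle; (whole slice rotated 40° about Z — lengths, areas and connectivity unchanged). The outline is a single polygon with 4 vertices. Extrusion per mm of travel: 0.4 × 0.24 / (π × 1.425²) = 0.015048. Accumulating E over each segment gives final E = 0.5567.

G0 X-6.11 Y7.28 Z6.00
G1 X0.00 Y0.00 E0.1430
G1 X6.89 Y5.79 E0.2785
G1 X0.79 Y13.06 E0.4213
G1 X-6.11 Y7.28 E0.5567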